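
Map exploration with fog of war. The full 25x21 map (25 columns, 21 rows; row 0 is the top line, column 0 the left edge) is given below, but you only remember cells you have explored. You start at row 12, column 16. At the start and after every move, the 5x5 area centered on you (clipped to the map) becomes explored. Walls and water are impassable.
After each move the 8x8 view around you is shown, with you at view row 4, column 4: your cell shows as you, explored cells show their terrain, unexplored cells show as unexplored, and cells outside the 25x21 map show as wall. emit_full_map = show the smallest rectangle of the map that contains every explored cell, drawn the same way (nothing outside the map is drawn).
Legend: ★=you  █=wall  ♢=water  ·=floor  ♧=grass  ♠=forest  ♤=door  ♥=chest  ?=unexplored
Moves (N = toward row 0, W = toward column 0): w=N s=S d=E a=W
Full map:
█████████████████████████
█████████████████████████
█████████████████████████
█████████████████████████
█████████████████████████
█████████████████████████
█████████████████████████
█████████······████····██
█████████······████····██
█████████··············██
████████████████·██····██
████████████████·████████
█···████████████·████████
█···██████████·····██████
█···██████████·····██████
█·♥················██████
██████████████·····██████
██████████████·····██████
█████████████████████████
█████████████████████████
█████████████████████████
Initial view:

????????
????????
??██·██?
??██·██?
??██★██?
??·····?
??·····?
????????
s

????????
??██·██?
??██·██?
??██·██?
??··★··?
??·····?
??·····?
????????

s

??██·██?
??██·██?
??██·██?
??·····?
??··★··?
??·····?
??·····?
????????

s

??██·██?
??██·██?
??·····?
??·····?
??··★··?
??·····?
??·····?
????????

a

???██·██
???██·██
??█·····
??█·····
??··★···
??█·····
??█·····
????????

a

????██·█
????██·█
??██····
??██····
??··★···
??██····
??██····
????????

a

?????██·
?????██·
??███···
??███···
??··★···
??███···
??███···
????????

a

??????██
??????██
??████··
??████··
??··★···
??████··
??████··
????????

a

???????█
???????█
??█████·
??█████·
??··★···
??█████·
??█████·
????????

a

????????
????????
??██████
??██████
??··★···
??██████
??██████
????????

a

????????
????????
??██████
??██████
??··★···
??██████
??██████
????????


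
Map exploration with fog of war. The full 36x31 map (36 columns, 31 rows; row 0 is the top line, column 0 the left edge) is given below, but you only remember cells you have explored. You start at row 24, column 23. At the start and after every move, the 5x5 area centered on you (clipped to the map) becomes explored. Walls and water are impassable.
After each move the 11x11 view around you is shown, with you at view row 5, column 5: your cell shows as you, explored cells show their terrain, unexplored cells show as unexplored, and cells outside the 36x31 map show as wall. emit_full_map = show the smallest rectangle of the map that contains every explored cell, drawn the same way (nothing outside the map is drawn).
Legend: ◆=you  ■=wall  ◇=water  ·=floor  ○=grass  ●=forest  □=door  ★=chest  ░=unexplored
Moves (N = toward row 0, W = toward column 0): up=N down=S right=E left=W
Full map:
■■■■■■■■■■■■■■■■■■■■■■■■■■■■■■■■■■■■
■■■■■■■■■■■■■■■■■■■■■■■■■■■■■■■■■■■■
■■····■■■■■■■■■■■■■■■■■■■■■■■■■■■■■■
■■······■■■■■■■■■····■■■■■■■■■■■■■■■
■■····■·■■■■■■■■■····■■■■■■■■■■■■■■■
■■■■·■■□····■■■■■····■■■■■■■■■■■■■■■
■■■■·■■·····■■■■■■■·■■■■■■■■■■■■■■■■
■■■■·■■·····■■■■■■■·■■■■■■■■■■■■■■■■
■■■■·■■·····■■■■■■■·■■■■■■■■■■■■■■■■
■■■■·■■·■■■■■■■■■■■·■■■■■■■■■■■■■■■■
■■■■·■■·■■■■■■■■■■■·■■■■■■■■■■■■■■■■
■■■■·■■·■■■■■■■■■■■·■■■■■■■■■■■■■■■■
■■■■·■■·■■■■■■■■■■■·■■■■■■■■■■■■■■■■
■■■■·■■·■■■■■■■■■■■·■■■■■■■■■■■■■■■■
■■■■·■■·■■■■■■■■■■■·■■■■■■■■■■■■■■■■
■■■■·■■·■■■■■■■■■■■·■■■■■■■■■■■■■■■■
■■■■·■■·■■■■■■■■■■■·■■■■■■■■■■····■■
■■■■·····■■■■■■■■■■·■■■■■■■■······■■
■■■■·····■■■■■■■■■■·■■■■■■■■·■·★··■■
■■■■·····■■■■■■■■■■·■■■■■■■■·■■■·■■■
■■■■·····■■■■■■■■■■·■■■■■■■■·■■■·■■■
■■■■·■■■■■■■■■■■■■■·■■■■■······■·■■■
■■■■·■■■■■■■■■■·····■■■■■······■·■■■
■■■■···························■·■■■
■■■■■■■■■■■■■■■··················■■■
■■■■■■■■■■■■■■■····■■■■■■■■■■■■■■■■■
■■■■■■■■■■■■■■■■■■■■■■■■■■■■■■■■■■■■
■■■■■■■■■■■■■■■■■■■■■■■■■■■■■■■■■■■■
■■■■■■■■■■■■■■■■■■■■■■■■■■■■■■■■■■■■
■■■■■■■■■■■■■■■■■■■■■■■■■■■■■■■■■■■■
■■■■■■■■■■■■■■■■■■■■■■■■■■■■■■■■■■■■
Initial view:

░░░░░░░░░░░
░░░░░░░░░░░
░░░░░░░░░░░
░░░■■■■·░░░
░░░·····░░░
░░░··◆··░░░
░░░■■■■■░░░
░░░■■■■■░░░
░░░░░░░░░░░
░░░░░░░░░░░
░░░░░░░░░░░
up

░░░░░░░░░░░
░░░░░░░░░░░
░░░░░░░░░░░
░░░■■■■·░░░
░░░■■■■·░░░
░░░··◆··░░░
░░░·····░░░
░░░■■■■■░░░
░░░■■■■■░░░
░░░░░░░░░░░
░░░░░░░░░░░

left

░░░░░░░░░░░
░░░░░░░░░░░
░░░░░░░░░░░
░░░■■■■■·░░
░░░■■■■■·░░
░░░··◆···░░
░░░······░░
░░░■■■■■■░░
░░░░■■■■■░░
░░░░░░░░░░░
░░░░░░░░░░░

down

░░░░░░░░░░░
░░░░░░░░░░░
░░░■■■■■·░░
░░░■■■■■·░░
░░░······░░
░░░··◆···░░
░░░■■■■■■░░
░░░■■■■■■░░
░░░░░░░░░░░
░░░░░░░░░░░
░░░░░░░░░░░

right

░░░░░░░░░░░
░░░░░░░░░░░
░░■■■■■·░░░
░░■■■■■·░░░
░░······░░░
░░···◆··░░░
░░■■■■■■░░░
░░■■■■■■░░░
░░░░░░░░░░░
░░░░░░░░░░░
░░░░░░░░░░░

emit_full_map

■■■■■·
■■■■■·
······
···◆··
■■■■■■
■■■■■■

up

░░░░░░░░░░░
░░░░░░░░░░░
░░░░░░░░░░░
░░■■■■■·░░░
░░■■■■■·░░░
░░···◆··░░░
░░······░░░
░░■■■■■■░░░
░░■■■■■■░░░
░░░░░░░░░░░
░░░░░░░░░░░

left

░░░░░░░░░░░
░░░░░░░░░░░
░░░░░░░░░░░
░░░■■■■■·░░
░░░■■■■■·░░
░░░··◆···░░
░░░······░░
░░░■■■■■■░░
░░░■■■■■■░░
░░░░░░░░░░░
░░░░░░░░░░░

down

░░░░░░░░░░░
░░░░░░░░░░░
░░░■■■■■·░░
░░░■■■■■·░░
░░░······░░
░░░··◆···░░
░░░■■■■■■░░
░░░■■■■■■░░
░░░░░░░░░░░
░░░░░░░░░░░
░░░░░░░░░░░

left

░░░░░░░░░░░
░░░░░░░░░░░
░░░░■■■■■·░
░░░·■■■■■·░
░░░·······░
░░░··◆····░
░░░■■■■■■■░
░░░■■■■■■■░
░░░░░░░░░░░
░░░░░░░░░░░
░░░░░░░░░░░

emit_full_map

░■■■■■·
·■■■■■·
·······
··◆····
■■■■■■■
■■■■■■■

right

░░░░░░░░░░░
░░░░░░░░░░░
░░░■■■■■·░░
░░·■■■■■·░░
░░·······░░
░░···◆···░░
░░■■■■■■■░░
░░■■■■■■■░░
░░░░░░░░░░░
░░░░░░░░░░░
░░░░░░░░░░░

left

░░░░░░░░░░░
░░░░░░░░░░░
░░░░■■■■■·░
░░░·■■■■■·░
░░░·······░
░░░··◆····░
░░░■■■■■■■░
░░░■■■■■■■░
░░░░░░░░░░░
░░░░░░░░░░░
░░░░░░░░░░░

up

░░░░░░░░░░░
░░░░░░░░░░░
░░░░░░░░░░░
░░░·■■■■■·░
░░░·■■■■■·░
░░░··◆····░
░░░·······░
░░░■■■■■■■░
░░░■■■■■■■░
░░░░░░░░░░░
░░░░░░░░░░░

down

░░░░░░░░░░░
░░░░░░░░░░░
░░░·■■■■■·░
░░░·■■■■■·░
░░░·······░
░░░··◆····░
░░░■■■■■■■░
░░░■■■■■■■░
░░░░░░░░░░░
░░░░░░░░░░░
░░░░░░░░░░░

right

░░░░░░░░░░░
░░░░░░░░░░░
░░·■■■■■·░░
░░·■■■■■·░░
░░·······░░
░░···◆···░░
░░■■■■■■■░░
░░■■■■■■■░░
░░░░░░░░░░░
░░░░░░░░░░░
░░░░░░░░░░░

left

░░░░░░░░░░░
░░░░░░░░░░░
░░░·■■■■■·░
░░░·■■■■■·░
░░░·······░
░░░··◆····░
░░░■■■■■■■░
░░░■■■■■■■░
░░░░░░░░░░░
░░░░░░░░░░░
░░░░░░░░░░░

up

░░░░░░░░░░░
░░░░░░░░░░░
░░░░░░░░░░░
░░░·■■■■■·░
░░░·■■■■■·░
░░░··◆····░
░░░·······░
░░░■■■■■■■░
░░░■■■■■■■░
░░░░░░░░░░░
░░░░░░░░░░░

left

░░░░░░░░░░░
░░░░░░░░░░░
░░░░░░░░░░░
░░░■·■■■■■·
░░░··■■■■■·
░░░··◆·····
░░░········
░░░·■■■■■■■
░░░░■■■■■■■
░░░░░░░░░░░
░░░░░░░░░░░

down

░░░░░░░░░░░
░░░░░░░░░░░
░░░■·■■■■■·
░░░··■■■■■·
░░░········
░░░··◆·····
░░░·■■■■■■■
░░░■■■■■■■■
░░░░░░░░░░░
░░░░░░░░░░░
░░░░░░░░░░░

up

░░░░░░░░░░░
░░░░░░░░░░░
░░░░░░░░░░░
░░░■·■■■■■·
░░░··■■■■■·
░░░··◆·····
░░░········
░░░·■■■■■■■
░░░■■■■■■■■
░░░░░░░░░░░
░░░░░░░░░░░

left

░░░░░░░░░░░
░░░░░░░░░░░
░░░░░░░░░░░
░░░■■·■■■■■
░░░···■■■■■
░░░··◆·····
░░░········
░░░··■■■■■■
░░░░■■■■■■■
░░░░░░░░░░░
░░░░░░░░░░░

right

░░░░░░░░░░░
░░░░░░░░░░░
░░░░░░░░░░░
░░■■·■■■■■·
░░···■■■■■·
░░···◆·····
░░·········
░░··■■■■■■■
░░░■■■■■■■■
░░░░░░░░░░░
░░░░░░░░░░░

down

░░░░░░░░░░░
░░░░░░░░░░░
░░■■·■■■■■·
░░···■■■■■·
░░·········
░░···◆·····
░░··■■■■■■■
░░░■■■■■■■■
░░░░░░░░░░░
░░░░░░░░░░░
░░░░░░░░░░░

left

░░░░░░░░░░░
░░░░░░░░░░░
░░░■■·■■■■■
░░░···■■■■■
░░░········
░░░··◆·····
░░░··■■■■■■
░░░■■■■■■■■
░░░░░░░░░░░
░░░░░░░░░░░
░░░░░░░░░░░

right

░░░░░░░░░░░
░░░░░░░░░░░
░░■■·■■■■■·
░░···■■■■■·
░░·········
░░···◆·····
░░··■■■■■■■
░░■■■■■■■■■
░░░░░░░░░░░
░░░░░░░░░░░
░░░░░░░░░░░

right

░░░░░░░░░░░
░░░░░░░░░░░
░■■·■■■■■·░
░···■■■■■·░
░·········░
░····◆····░
░··■■■■■■■░
░■■■■■■■■■░
░░░░░░░░░░░
░░░░░░░░░░░
░░░░░░░░░░░

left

░░░░░░░░░░░
░░░░░░░░░░░
░░■■·■■■■■·
░░···■■■■■·
░░·········
░░···◆·····
░░··■■■■■■■
░░■■■■■■■■■
░░░░░░░░░░░
░░░░░░░░░░░
░░░░░░░░░░░

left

░░░░░░░░░░░
░░░░░░░░░░░
░░░■■·■■■■■
░░░···■■■■■
░░░········
░░░··◆·····
░░░··■■■■■■
░░░■■■■■■■■
░░░░░░░░░░░
░░░░░░░░░░░
░░░░░░░░░░░


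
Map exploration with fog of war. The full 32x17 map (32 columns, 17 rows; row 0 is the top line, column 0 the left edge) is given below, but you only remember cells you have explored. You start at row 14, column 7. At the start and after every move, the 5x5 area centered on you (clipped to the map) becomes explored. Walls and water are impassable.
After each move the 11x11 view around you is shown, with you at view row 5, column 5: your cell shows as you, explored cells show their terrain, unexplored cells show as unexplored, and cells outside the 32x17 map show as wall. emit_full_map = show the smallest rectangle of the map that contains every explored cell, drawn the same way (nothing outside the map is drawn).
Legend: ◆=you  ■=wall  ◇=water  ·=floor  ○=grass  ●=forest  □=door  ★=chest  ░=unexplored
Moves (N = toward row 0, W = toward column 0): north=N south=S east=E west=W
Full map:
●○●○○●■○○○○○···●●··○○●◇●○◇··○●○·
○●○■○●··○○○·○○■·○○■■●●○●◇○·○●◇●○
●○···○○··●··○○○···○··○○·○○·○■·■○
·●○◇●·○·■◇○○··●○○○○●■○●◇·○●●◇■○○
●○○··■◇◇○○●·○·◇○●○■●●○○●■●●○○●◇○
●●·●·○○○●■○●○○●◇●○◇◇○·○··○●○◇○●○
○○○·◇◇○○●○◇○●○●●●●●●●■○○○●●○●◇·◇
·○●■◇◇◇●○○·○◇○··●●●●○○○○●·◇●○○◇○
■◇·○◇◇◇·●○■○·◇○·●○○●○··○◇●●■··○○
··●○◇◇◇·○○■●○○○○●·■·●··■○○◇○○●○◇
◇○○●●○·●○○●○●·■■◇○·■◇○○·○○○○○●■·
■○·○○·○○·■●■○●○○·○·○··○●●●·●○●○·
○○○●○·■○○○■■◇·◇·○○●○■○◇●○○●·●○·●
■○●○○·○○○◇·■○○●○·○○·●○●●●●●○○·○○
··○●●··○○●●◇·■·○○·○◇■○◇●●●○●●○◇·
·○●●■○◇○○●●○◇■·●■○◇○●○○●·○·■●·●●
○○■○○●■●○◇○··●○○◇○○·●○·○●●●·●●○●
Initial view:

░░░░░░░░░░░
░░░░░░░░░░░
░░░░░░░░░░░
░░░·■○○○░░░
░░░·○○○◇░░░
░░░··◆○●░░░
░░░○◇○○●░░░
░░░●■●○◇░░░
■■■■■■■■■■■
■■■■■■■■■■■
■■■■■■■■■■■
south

░░░░░░░░░░░
░░░░░░░░░░░
░░░·■○○○░░░
░░░·○○○◇░░░
░░░··○○●░░░
░░░○◇◆○●░░░
░░░●■●○◇░░░
■■■■■■■■■■■
■■■■■■■■■■■
■■■■■■■■■■■
■■■■■■■■■■■

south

░░░░░░░░░░░
░░░·■○○○░░░
░░░·○○○◇░░░
░░░··○○●░░░
░░░○◇○○●░░░
░░░●■◆○◇░░░
■■■■■■■■■■■
■■■■■■■■■■■
■■■■■■■■■■■
■■■■■■■■■■■
■■■■■■■■■■■

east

░░░░░░░░░░░
░░·■○○○░░░░
░░·○○○◇░░░░
░░··○○●●░░░
░░○◇○○●●░░░
░░●■●◆◇○░░░
■■■■■■■■■■■
■■■■■■■■■■■
■■■■■■■■■■■
■■■■■■■■■■■
■■■■■■■■■■■

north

░░░░░░░░░░░
░░░░░░░░░░░
░░·■○○○░░░░
░░·○○○◇·░░░
░░··○○●●░░░
░░○◇○◆●●░░░
░░●■●○◇○░░░
■■■■■■■■■■■
■■■■■■■■■■■
■■■■■■■■■■■
■■■■■■■■■■■

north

░░░░░░░░░░░
░░░░░░░░░░░
░░░░░░░░░░░
░░·■○○○■░░░
░░·○○○◇·░░░
░░··○◆●●░░░
░░○◇○○●●░░░
░░●■●○◇○░░░
■■■■■■■■■■■
■■■■■■■■■■■
■■■■■■■■■■■

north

░░░░░░░░░░░
░░░░░░░░░░░
░░░░░░░░░░░
░░░○○·■●░░░
░░·■○○○■░░░
░░·○○◆◇·░░░
░░··○○●●░░░
░░○◇○○●●░░░
░░●■●○◇○░░░
■■■■■■■■■■■
■■■■■■■■■■■

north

░░░░░░░░░░░
░░░░░░░░░░░
░░░░░░░░░░░
░░░·●○○●░░░
░░░○○·■●░░░
░░·■○◆○■░░░
░░·○○○◇·░░░
░░··○○●●░░░
░░○◇○○●●░░░
░░●■●○◇○░░░
■■■■■■■■■■■

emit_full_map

░·●○○●
░○○·■●
·■○◆○■
·○○○◇·
··○○●●
○◇○○●●
●■●○◇○

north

░░░░░░░░░░░
░░░░░░░░░░░
░░░░░░░░░░░
░░░◇·○○■░░░
░░░·●○○●░░░
░░░○○◆■●░░░
░░·■○○○■░░░
░░·○○○◇·░░░
░░··○○●●░░░
░░○◇○○●●░░░
░░●■●○◇○░░░

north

░░░░░░░░░░░
░░░░░░░░░░░
░░░░░░░░░░░
░░░◇·●○■░░░
░░░◇·○○■░░░
░░░·●◆○●░░░
░░░○○·■●░░░
░░·■○○○■░░░
░░·○○○◇·░░░
░░··○○●●░░░
░░○◇○○●●░░░

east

░░░░░░░░░░░
░░░░░░░░░░░
░░░░░░░░░░░
░░◇·●○■○░░░
░░◇·○○■●░░░
░░·●○◆●○░░░
░░○○·■●■░░░
░·■○○○■■░░░
░·○○○◇·░░░░
░··○○●●░░░░
░○◇○○●●░░░░

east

░░░░░░░░░░░
░░░░░░░░░░░
░░░░░░░░░░░
░◇·●○■○·░░░
░◇·○○■●○░░░
░·●○○◆○●░░░
░○○·■●■○░░░
·■○○○■■◇░░░
·○○○◇·░░░░░
··○○●●░░░░░
○◇○○●●░░░░░

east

░░░░░░░░░░░
░░░░░░░░░░░
░░░░░░░░░░░
◇·●○■○·◇░░░
◇·○○■●○○░░░
·●○○●◆●·░░░
○○·■●■○●░░░
■○○○■■◇·░░░
○○○◇·░░░░░░
·○○●●░░░░░░
◇○○●●░░░░░░

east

░░░░░░░░░░░
░░░░░░░░░░░
░░░░░░░░░░░
·●○■○·◇○░░░
·○○■●○○○░░░
●○○●○◆·■░░░
○·■●■○●○░░░
○○○■■◇·◇░░░
○○◇·░░░░░░░
○○●●░░░░░░░
○○●●░░░░░░░

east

░░░░░░░░░░░
░░░░░░░░░░░
░░░░░░░░░░░
●○■○·◇○·░░░
○○■●○○○○░░░
○○●○●◆■■░░░
·■●■○●○○░░░
○○■■◇·◇·░░░
○◇·░░░░░░░░
○●●░░░░░░░░
○●●░░░░░░░░

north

░░░░░░░░░░░
░░░░░░░░░░░
░░░░░░░░░░░
░░░○◇○··░░░
●○■○·◇○·░░░
○○■●○◆○○░░░
○○●○●·■■░░░
·■●■○●○○░░░
○○■■◇·◇·░░░
○◇·░░░░░░░░
○●●░░░░░░░░

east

░░░░░░░░░░░
░░░░░░░░░░░
░░░░░░░░░░░
░░○◇○··●░░░
○■○·◇○·●░░░
○■●○○◆○●░░░
○●○●·■■◇░░░
■●■○●○○·░░░
○■■◇·◇·░░░░
◇·░░░░░░░░░
●●░░░░░░░░░

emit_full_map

░░░░░░○◇○··●
░◇·●○■○·◇○·●
░◇·○○■●○○◆○●
░·●○○●○●·■■◇
░○○·■●■○●○○·
·■○○○■■◇·◇·░
·○○○◇·░░░░░░
··○○●●░░░░░░
○◇○○●●░░░░░░
●■●○◇○░░░░░░

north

░░░░░░░░░░░
░░░░░░░░░░░
░░░░░░░░░░░
░░░●○●●●░░░
░░○◇○··●░░░
○■○·◇◆·●░░░
○■●○○○○●░░░
○●○●·■■◇░░░
■●■○●○○·░░░
○■■◇·◇·░░░░
◇·░░░░░░░░░

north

░░░░░░░░░░░
░░░░░░░░░░░
░░░░░░░░░░░
░░░○○●◇●░░░
░░░●○●●●░░░
░░○◇○◆·●░░░
○■○·◇○·●░░░
○■●○○○○●░░░
○●○●·■■◇░░░
■●■○●○○·░░░
○■■◇·◇·░░░░

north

░░░░░░░░░░░
░░░░░░░░░░░
░░░░░░░░░░░
░░░○·◇○●░░░
░░░○○●◇●░░░
░░░●○◆●●░░░
░░○◇○··●░░░
○■○·◇○·●░░░
○■●○○○○●░░░
○●○●·■■◇░░░
■●■○●○○·░░░

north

░░░░░░░░░░░
░░░░░░░░░░░
░░░░░░░░░░░
░░░··●○○░░░
░░░○·◇○●░░░
░░░○○◆◇●░░░
░░░●○●●●░░░
░░○◇○··●░░░
○■○·◇○·●░░░
○■●○○○○●░░░
○●○●·■■◇░░░

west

░░░░░░░░░░░
░░░░░░░░░░░
░░░░░░░░░░░
░░░○··●○○░░
░░░·○·◇○●░░
░░░●○◆●◇●░░
░░░○●○●●●░░
░░░○◇○··●░░
●○■○·◇○·●░░
○○■●○○○○●░░
○○●○●·■■◇░░

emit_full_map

░░░░░░○··●○○
░░░░░░·○·◇○●
░░░░░░●○◆●◇●
░░░░░░○●○●●●
░░░░░░○◇○··●
░◇·●○■○·◇○·●
░◇·○○■●○○○○●
░·●○○●○●·■■◇
░○○·■●■○●○○·
·■○○○■■◇·◇·░
·○○○◇·░░░░░░
··○○●●░░░░░░
○◇○○●●░░░░░░
●■●○◇○░░░░░░

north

■■■■■■■■■■■
░░░░░░░░░░░
░░░░░░░░░░░
░░░·○○○·░░░
░░░○··●○○░░
░░░·○◆◇○●░░
░░░●○○●◇●░░
░░░○●○●●●░░
░░░○◇○··●░░
●○■○·◇○·●░░
○○■●○○○○●░░

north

■■■■■■■■■■■
■■■■■■■■■■■
░░░░░░░░░░░
░░░·○○■·░░░
░░░·○○○·░░░
░░░○·◆●○○░░
░░░·○·◇○●░░
░░░●○○●◇●░░
░░░○●○●●●░░
░░░○◇○··●░░
●○■○·◇○·●░░

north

■■■■■■■■■■■
■■■■■■■■■■■
■■■■■■■■■■■
░░░○···●░░░
░░░·○○■·░░░
░░░·○◆○·░░░
░░░○··●○○░░
░░░·○·◇○●░░
░░░●○○●◇●░░
░░░○●○●●●░░
░░░○◇○··●░░

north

■■■■■■■■■■■
■■■■■■■■■■■
■■■■■■■■■■■
■■■■■■■■■■■
░░░○···●░░░
░░░·○◆■·░░░
░░░·○○○·░░░
░░░○··●○○░░
░░░·○·◇○●░░
░░░●○○●◇●░░
░░░○●○●●●░░

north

■■■■■■■■■■■
■■■■■■■■■■■
■■■■■■■■■■■
■■■■■■■■■■■
■■■■■■■■■■■
░░░○·◆·●░░░
░░░·○○■·░░░
░░░·○○○·░░░
░░░○··●○○░░
░░░·○·◇○●░░
░░░●○○●◇●░░

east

■■■■■■■■■■■
■■■■■■■■■■■
■■■■■■■■■■■
■■■■■■■■■■■
■■■■■■■■■■■
░░○··◆●●░░░
░░·○○■·○░░░
░░·○○○··░░░
░░○··●○○░░░
░░·○·◇○●░░░
░░●○○●◇●░░░

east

■■■■■■■■■■■
■■■■■■■■■■■
■■■■■■■■■■■
■■■■■■■■■■■
■■■■■■■■■■■
░○···◆●·░░░
░·○○■·○○░░░
░·○○○···░░░
░○··●○○░░░░
░·○·◇○●░░░░
░●○○●◇●░░░░

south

■■■■■■■■■■■
■■■■■■■■■■■
■■■■■■■■■■■
■■■■■■■■■■■
░○···●●·░░░
░·○○■◆○○░░░
░·○○○···░░░
░○··●○○○░░░
░·○·◇○●░░░░
░●○○●◇●░░░░
░○●○●●●░░░░

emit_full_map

░░░░░░○···●●·
░░░░░░·○○■◆○○
░░░░░░·○○○···
░░░░░░○··●○○○
░░░░░░·○·◇○●░
░░░░░░●○○●◇●░
░░░░░░○●○●●●░
░░░░░░○◇○··●░
░◇·●○■○·◇○·●░
░◇·○○■●○○○○●░
░·●○○●○●·■■◇░
░○○·■●■○●○○·░
·■○○○■■◇·◇·░░
·○○○◇·░░░░░░░
··○○●●░░░░░░░
○◇○○●●░░░░░░░
●■●○◇○░░░░░░░


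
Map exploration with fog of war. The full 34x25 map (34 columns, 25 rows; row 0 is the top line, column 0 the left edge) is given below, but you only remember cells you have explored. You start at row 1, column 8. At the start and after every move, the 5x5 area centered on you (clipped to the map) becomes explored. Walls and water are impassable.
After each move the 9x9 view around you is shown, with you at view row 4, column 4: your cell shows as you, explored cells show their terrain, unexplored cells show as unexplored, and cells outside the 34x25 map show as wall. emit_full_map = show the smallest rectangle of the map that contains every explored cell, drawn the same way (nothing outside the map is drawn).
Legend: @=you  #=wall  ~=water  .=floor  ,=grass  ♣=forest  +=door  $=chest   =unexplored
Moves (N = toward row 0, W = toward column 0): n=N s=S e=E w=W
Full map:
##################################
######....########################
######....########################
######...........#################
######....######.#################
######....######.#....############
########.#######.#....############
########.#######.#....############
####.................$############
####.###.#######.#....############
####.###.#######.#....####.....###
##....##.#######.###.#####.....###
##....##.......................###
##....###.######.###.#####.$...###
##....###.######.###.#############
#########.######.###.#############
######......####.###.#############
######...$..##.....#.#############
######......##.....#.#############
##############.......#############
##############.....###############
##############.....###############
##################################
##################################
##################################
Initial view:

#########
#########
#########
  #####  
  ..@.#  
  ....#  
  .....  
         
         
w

#########
#########
#########
  ###### 
  #.@..# 
  #....# 
  #..... 
         
         

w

#########
#########
#########
  #######
  ##@...#
  ##....#
  ##.....
         
         

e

#########
#########
#########
 ####### 
 ##.@..# 
 ##....# 
 ##..... 
         
         

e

#########
#########
#########
#######  
##..@.#  
##....#  
##.....  
         
         

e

#########
#########
#########
#######  
#...@##  
#....##  
#......  
         
         

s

#########
#########
#######  
#....##  
#...@##  
#......  
  ...##  
         
         

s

#########
#######  
#....##  
#....##  
#...@..  
  ...##  
  ...##  
         
         

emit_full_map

########
##....##
##....##
##...@..
   ...##
   ...##

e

#########
######   
....###  
....###  
....@..  
 ...###  
 ...###  
         
         

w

#########
#######  
#....### 
#....### 
#...@... 
  ...### 
  ...### 
         
         

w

#########
######## 
##....###
##....###
##..@....
  ....###
  ....###
         
         

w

#########
 ########
 ##....##
 ##....##
 ##.@....
  #....##
  #....##
         
         

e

#########
######## 
##....###
##....###
##..@....
 #....###
 #....###
         
         

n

#########
#########
######## 
##....###
##..@.###
##.......
 #....###
 #....###
         

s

#########
######## 
##....###
##....###
##..@....
 #....###
 #....###
         
         

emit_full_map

######## 
##....###
##....###
##..@....
 #....###
 #....###

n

#########
#########
######## 
##....###
##..@.###
##.......
 #....###
 #....###
         


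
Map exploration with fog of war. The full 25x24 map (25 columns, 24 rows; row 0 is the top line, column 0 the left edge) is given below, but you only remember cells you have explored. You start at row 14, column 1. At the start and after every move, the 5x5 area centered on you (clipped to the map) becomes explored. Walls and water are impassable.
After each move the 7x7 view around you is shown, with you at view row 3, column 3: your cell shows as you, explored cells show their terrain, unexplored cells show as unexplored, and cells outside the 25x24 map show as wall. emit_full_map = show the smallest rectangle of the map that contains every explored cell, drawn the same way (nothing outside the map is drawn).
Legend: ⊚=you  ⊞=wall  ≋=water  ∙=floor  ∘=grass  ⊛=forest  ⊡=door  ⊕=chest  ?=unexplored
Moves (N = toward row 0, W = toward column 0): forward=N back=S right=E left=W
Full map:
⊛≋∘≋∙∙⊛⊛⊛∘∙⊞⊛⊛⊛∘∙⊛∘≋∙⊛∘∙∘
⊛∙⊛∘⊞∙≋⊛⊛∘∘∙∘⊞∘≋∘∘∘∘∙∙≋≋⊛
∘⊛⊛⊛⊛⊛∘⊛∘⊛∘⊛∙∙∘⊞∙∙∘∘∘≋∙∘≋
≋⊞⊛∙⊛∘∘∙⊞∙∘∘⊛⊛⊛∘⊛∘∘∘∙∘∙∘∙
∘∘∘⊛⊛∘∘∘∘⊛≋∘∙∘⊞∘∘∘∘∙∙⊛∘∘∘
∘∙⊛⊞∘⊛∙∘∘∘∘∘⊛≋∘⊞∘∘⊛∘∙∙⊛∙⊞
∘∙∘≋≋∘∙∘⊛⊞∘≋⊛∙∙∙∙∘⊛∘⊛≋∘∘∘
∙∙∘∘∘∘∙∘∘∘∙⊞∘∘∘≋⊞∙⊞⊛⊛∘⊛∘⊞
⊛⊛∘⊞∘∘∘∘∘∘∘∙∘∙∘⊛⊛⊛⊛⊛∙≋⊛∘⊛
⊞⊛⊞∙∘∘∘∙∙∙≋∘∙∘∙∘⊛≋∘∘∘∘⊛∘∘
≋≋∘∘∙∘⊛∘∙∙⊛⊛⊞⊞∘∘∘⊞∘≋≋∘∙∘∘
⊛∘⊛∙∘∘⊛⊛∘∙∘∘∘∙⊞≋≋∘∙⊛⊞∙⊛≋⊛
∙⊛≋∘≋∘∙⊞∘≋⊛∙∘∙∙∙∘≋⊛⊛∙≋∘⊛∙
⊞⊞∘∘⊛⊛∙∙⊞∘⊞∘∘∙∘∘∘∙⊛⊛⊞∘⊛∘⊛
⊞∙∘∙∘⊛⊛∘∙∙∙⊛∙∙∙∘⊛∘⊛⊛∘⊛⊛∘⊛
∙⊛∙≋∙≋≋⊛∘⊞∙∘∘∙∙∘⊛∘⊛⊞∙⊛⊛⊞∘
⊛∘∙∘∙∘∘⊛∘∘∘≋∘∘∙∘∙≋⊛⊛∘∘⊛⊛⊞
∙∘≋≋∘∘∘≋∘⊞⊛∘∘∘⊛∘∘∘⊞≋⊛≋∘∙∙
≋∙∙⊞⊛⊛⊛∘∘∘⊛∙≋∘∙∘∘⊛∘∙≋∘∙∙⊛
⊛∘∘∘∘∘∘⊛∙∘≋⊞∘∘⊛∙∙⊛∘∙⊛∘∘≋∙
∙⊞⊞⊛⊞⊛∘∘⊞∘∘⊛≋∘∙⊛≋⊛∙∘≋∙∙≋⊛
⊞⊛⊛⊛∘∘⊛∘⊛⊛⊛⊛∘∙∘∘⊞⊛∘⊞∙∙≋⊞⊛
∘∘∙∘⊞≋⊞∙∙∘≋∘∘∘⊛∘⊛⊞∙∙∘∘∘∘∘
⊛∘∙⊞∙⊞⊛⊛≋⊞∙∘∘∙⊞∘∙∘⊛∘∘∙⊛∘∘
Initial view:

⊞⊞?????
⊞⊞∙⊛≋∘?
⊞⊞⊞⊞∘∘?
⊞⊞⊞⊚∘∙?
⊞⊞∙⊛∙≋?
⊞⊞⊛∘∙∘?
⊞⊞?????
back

⊞⊞∙⊛≋∘?
⊞⊞⊞⊞∘∘?
⊞⊞⊞∙∘∙?
⊞⊞∙⊚∙≋?
⊞⊞⊛∘∙∘?
⊞⊞∙∘≋≋?
⊞⊞?????

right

⊞∙⊛≋∘??
⊞⊞⊞∘∘⊛?
⊞⊞∙∘∙∘?
⊞∙⊛⊚≋∙?
⊞⊛∘∙∘∙?
⊞∙∘≋≋∘?
⊞??????

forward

⊞??????
⊞∙⊛≋∘≋?
⊞⊞⊞∘∘⊛?
⊞⊞∙⊚∙∘?
⊞∙⊛∙≋∙?
⊞⊛∘∙∘∙?
⊞∙∘≋≋∘?

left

⊞⊞?????
⊞⊞∙⊛≋∘≋
⊞⊞⊞⊞∘∘⊛
⊞⊞⊞⊚∘∙∘
⊞⊞∙⊛∙≋∙
⊞⊞⊛∘∙∘∙
⊞⊞∙∘≋≋∘

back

⊞⊞∙⊛≋∘≋
⊞⊞⊞⊞∘∘⊛
⊞⊞⊞∙∘∙∘
⊞⊞∙⊚∙≋∙
⊞⊞⊛∘∙∘∙
⊞⊞∙∘≋≋∘
⊞⊞?????

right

⊞∙⊛≋∘≋?
⊞⊞⊞∘∘⊛?
⊞⊞∙∘∙∘?
⊞∙⊛⊚≋∙?
⊞⊛∘∙∘∙?
⊞∙∘≋≋∘?
⊞??????

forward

⊞??????
⊞∙⊛≋∘≋?
⊞⊞⊞∘∘⊛?
⊞⊞∙⊚∙∘?
⊞∙⊛∙≋∙?
⊞⊛∘∙∘∙?
⊞∙∘≋≋∘?

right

???????
∙⊛≋∘≋∘?
⊞⊞∘∘⊛⊛?
⊞∙∘⊚∘⊛?
∙⊛∙≋∙≋?
⊛∘∙∘∙∘?
∙∘≋≋∘??

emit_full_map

∙⊛≋∘≋∘
⊞⊞∘∘⊛⊛
⊞∙∘⊚∘⊛
∙⊛∙≋∙≋
⊛∘∙∘∙∘
∙∘≋≋∘?

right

???????
⊛≋∘≋∘∙?
⊞∘∘⊛⊛∙?
∙∘∙⊚⊛⊛?
⊛∙≋∙≋≋?
∘∙∘∙∘∘?
∘≋≋∘???

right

???????
≋∘≋∘∙⊞?
∘∘⊛⊛∙∙?
∘∙∘⊚⊛∘?
∙≋∙≋≋⊛?
∙∘∙∘∘⊛?
≋≋∘????

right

???????
∘≋∘∙⊞∘?
∘⊛⊛∙∙⊞?
∙∘⊛⊚∘∙?
≋∙≋≋⊛∘?
∘∙∘∘⊛∘?
≋∘?????

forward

???????
?∘∘⊛⊛∘?
∘≋∘∙⊞∘?
∘⊛⊛⊚∙⊞?
∙∘⊛⊛∘∙?
≋∙≋≋⊛∘?
∘∙∘∘⊛∘?

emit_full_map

????∘∘⊛⊛∘
∙⊛≋∘≋∘∙⊞∘
⊞⊞∘∘⊛⊛⊚∙⊞
⊞∙∘∙∘⊛⊛∘∙
∙⊛∙≋∙≋≋⊛∘
⊛∘∙∘∙∘∘⊛∘
∙∘≋≋∘????

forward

???????
?∙∘⊛∘∙?
?∘∘⊛⊛∘?
∘≋∘⊚⊞∘?
∘⊛⊛∙∙⊞?
∙∘⊛⊛∘∙?
≋∙≋≋⊛∘?

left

???????
?∘∙∘⊛∘∙
?∙∘∘⊛⊛∘
≋∘≋⊚∙⊞∘
∘∘⊛⊛∙∙⊞
∘∙∘⊛⊛∘∙
∙≋∙≋≋⊛∘

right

???????
∘∙∘⊛∘∙?
∙∘∘⊛⊛∘?
∘≋∘⊚⊞∘?
∘⊛⊛∙∙⊞?
∙∘⊛⊛∘∙?
≋∙≋≋⊛∘?

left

???????
?∘∙∘⊛∘∙
?∙∘∘⊛⊛∘
≋∘≋⊚∙⊞∘
∘∘⊛⊛∙∙⊞
∘∙∘⊛⊛∘∙
∙≋∙≋≋⊛∘

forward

???????
?∙∘∘∘∙?
?∘∙∘⊛∘∙
?∙∘⊚⊛⊛∘
≋∘≋∘∙⊞∘
∘∘⊛⊛∙∙⊞
∘∙∘⊛⊛∘∙

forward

???????
?⊞∘∘∘∘?
?∙∘∘∘∙?
?∘∙⊚⊛∘∙
?∙∘∘⊛⊛∘
≋∘≋∘∙⊞∘
∘∘⊛⊛∙∙⊞

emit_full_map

???⊞∘∘∘∘?
???∙∘∘∘∙?
???∘∙⊚⊛∘∙
???∙∘∘⊛⊛∘
∙⊛≋∘≋∘∙⊞∘
⊞⊞∘∘⊛⊛∙∙⊞
⊞∙∘∙∘⊛⊛∘∙
∙⊛∙≋∙≋≋⊛∘
⊛∘∙∘∙∘∘⊛∘
∙∘≋≋∘????

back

?⊞∘∘∘∘?
?∙∘∘∘∙?
?∘∙∘⊛∘∙
?∙∘⊚⊛⊛∘
≋∘≋∘∙⊞∘
∘∘⊛⊛∙∙⊞
∘∙∘⊛⊛∘∙

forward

???????
?⊞∘∘∘∘?
?∙∘∘∘∙?
?∘∙⊚⊛∘∙
?∙∘∘⊛⊛∘
≋∘≋∘∙⊞∘
∘∘⊛⊛∙∙⊞

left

???????
?∘⊞∘∘∘∘
?⊞∙∘∘∘∙
?∘∘⊚∘⊛∘
?⊛∙∘∘⊛⊛
⊛≋∘≋∘∙⊞
⊞∘∘⊛⊛∙∙

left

???????
?⊛∘⊞∘∘∘
?⊛⊞∙∘∘∘
?≋∘⊚∙∘⊛
?∘⊛∙∘∘⊛
∙⊛≋∘≋∘∙
⊞⊞∘∘⊛⊛∙

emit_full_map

?⊛∘⊞∘∘∘∘?
?⊛⊞∙∘∘∘∙?
?≋∘⊚∙∘⊛∘∙
?∘⊛∙∘∘⊛⊛∘
∙⊛≋∘≋∘∙⊞∘
⊞⊞∘∘⊛⊛∙∙⊞
⊞∙∘∙∘⊛⊛∘∙
∙⊛∙≋∙≋≋⊛∘
⊛∘∙∘∙∘∘⊛∘
∙∘≋≋∘????
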